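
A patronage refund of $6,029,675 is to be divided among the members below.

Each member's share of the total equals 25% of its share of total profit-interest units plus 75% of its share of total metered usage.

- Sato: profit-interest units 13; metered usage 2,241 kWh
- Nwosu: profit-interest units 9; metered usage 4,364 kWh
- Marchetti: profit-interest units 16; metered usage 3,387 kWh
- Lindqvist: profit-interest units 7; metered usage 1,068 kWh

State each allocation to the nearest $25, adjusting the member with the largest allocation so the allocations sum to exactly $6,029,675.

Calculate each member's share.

Sato: $1,351,775; Nwosu: $2,085,875; Marchetti: $1,920,850; Lindqvist: $671,175

Profit-interest units total 45; metered usage total 11,060.
Combined weights (25% profit-interest units + 75% metered usage): Sato 0.2242; Nwosu 0.3459; Marchetti 0.3186; Lindqvist 0.1113.
Unrounded shares: Sato 1,351,785.41; Nwosu 2,085,853.21; Marchetti 1,920,860.98; Lindqvist 671,175.40.
At nearest $25: Sato $1,351,775; Nwosu $2,085,850; Marchetti $1,920,850; Lindqvist $671,175. Sum = $6,029,650.
Difference $6,029,675 − $6,029,650 = +$25 applied to largest allocation (Nwosu): Nwosu becomes $2,085,875.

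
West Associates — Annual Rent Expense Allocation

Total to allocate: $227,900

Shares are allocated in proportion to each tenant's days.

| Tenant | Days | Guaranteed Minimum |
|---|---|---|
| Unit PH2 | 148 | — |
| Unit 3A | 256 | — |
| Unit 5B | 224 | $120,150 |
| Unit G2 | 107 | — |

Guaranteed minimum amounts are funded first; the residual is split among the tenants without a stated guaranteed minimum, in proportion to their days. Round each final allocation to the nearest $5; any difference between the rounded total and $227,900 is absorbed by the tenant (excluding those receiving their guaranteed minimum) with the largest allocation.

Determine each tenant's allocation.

Unit PH2: $31,205 | Unit 3A: $53,985 | Unit 5B: $120,150 | Unit G2: $22,560

Guaranteed amounts: Unit 5B $120,150. Residual $107,750.
Residual split over remaining days 511: Unit PH2 31,207.44 → $31,205; Unit 3A 53,980.43 → $53,980; Unit G2 22,562.13 → $22,560.
Rounding difference +$5 applied to Unit 3A → $53,985.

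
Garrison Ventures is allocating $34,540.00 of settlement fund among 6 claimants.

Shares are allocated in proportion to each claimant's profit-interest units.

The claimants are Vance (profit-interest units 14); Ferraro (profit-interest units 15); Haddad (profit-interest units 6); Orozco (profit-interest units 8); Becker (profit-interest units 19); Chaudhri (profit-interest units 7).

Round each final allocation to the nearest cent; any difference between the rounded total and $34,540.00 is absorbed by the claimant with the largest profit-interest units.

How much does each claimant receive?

Combined profit-interest units = 14 + 15 + 6 + 8 + 19 + 7 = 69.
Raw shares: Vance 7,008.1159; Ferraro 7,508.6957; Haddad 3,003.4783; Orozco 4,004.6377; Becker 9,511.0145; Chaudhri 3,504.0580.
After rounding (cent): Vance $7,008.12; Ferraro $7,508.70; Haddad $3,003.48; Orozco $4,004.64; Becker $9,511.01; Chaudhri $3,504.06. Sum = $34,540.01.
Difference $34,540.00 − $34,540.01 = −$0.01 applied to largest profit-interest units (Becker): Becker becomes $9,511.00.

Vance: $7,008.12 | Ferraro: $7,508.70 | Haddad: $3,003.48 | Orozco: $4,004.64 | Becker: $9,511.00 | Chaudhri: $3,504.06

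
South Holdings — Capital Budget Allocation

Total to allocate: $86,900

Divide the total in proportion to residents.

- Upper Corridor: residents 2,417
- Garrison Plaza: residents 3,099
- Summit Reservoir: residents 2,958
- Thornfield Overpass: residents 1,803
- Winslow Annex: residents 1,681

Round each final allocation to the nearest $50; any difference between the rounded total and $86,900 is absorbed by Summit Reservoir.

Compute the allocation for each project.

Residents total: 11,958.
Unrounded shares: Upper Corridor 2,417/11,958 × $86,900 = 17,564.58; Garrison Plaza 3,099/11,958 × $86,900 = 22,520.75; Summit Reservoir 2,958/11,958 × $86,900 = 21,496.09; Thornfield Overpass 1,803/11,958 × $86,900 = 13,102.58; Winslow Annex 1,681/11,958 × $86,900 = 12,216.00.
After rounding ($50): Upper Corridor $17,550; Garrison Plaza $22,500; Summit Reservoir $21,500; Thornfield Overpass $13,100; Winslow Annex $12,200. Sum = $86,850.
Difference $86,900 − $86,850 = +$50 applied to Summit Reservoir: Summit Reservoir becomes $21,550.

Upper Corridor: $17,550 · Garrison Plaza: $22,500 · Summit Reservoir: $21,550 · Thornfield Overpass: $13,100 · Winslow Annex: $12,200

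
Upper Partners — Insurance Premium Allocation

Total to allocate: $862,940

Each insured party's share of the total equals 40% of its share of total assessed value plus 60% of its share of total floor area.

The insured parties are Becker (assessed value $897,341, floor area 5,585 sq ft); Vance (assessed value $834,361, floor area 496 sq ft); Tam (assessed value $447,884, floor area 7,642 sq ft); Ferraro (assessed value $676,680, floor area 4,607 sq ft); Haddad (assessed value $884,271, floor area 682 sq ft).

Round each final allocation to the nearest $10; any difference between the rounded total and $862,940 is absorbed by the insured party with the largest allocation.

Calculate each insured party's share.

Totals — assessed value 3,740,537, floor area 19,012.
Blended shares (40% assessed value + 60% floor area): Becker 0.2722; Vance 0.1049; Tam 0.2891; Ferraro 0.2178; Haddad 0.1161.
Unrounded shares: Becker 234,905.75; Vance 90,502.50; Tam 249,449.33; Ferraro 187,908.80; Haddad 100,173.62.
At nearest $10: Becker $234,910; Vance $90,500; Tam $249,450; Ferraro $187,910; Haddad $100,170. Sum = $862,940.
No rounding difference to absorb.

Becker: $234,910 | Vance: $90,500 | Tam: $249,450 | Ferraro: $187,910 | Haddad: $100,170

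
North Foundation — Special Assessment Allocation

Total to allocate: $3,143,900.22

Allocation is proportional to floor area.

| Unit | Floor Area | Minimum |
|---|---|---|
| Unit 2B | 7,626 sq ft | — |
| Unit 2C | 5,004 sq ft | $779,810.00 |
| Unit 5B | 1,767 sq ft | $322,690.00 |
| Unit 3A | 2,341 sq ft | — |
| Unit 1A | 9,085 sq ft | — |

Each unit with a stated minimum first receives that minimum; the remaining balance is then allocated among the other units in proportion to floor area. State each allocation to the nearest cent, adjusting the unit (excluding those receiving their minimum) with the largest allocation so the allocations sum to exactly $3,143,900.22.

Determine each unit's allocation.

Fund the minimums — Unit 2C $779,810.00; Unit 5B $322,690.00. Balance $2,041,400.22.
Balance split over remaining floor area 19,052: Unit 2B 817,117.2621 → $817,117.26; Unit 3A 250,835.4984 → $250,835.50; Unit 1A 973,447.4595 → $973,447.46.

Unit 2B: $817,117.26; Unit 2C: $779,810.00; Unit 5B: $322,690.00; Unit 3A: $250,835.50; Unit 1A: $973,447.46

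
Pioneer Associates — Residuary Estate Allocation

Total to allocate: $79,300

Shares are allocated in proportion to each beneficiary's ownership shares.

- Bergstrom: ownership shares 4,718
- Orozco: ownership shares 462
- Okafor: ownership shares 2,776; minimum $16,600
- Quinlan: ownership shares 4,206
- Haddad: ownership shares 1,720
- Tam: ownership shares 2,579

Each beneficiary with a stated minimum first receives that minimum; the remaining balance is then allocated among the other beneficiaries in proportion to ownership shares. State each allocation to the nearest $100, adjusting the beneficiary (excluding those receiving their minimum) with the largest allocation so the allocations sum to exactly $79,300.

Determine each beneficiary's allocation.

Minimums first: Okafor $16,600. Remaining pool $62,700.
Remaining pool split over remaining ownership shares 13,685: Bergstrom 21,616.27 → $21,600; Orozco 2,116.73 → $2,100; Quinlan 19,270.46 → $19,300; Haddad 7,880.45 → $7,900; Tam 11,816.10 → $11,800.

Bergstrom: $21,600 · Orozco: $2,100 · Okafor: $16,600 · Quinlan: $19,300 · Haddad: $7,900 · Tam: $11,800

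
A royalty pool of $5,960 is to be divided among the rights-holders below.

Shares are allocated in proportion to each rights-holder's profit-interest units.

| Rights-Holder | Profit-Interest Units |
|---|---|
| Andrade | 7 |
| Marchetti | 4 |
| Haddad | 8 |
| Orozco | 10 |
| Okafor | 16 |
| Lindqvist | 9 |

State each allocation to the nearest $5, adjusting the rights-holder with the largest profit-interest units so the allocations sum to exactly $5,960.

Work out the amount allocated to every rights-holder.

Andrade: $775 · Marchetti: $440 · Haddad: $885 · Orozco: $1,105 · Okafor: $1,760 · Lindqvist: $995

Profit-interest units total: 54.
Proportional shares: Andrade 7/54 × $5,960 = 772.59; Marchetti 4/54 × $5,960 = 441.48; Haddad 8/54 × $5,960 = 882.96; Orozco 10/54 × $5,960 = 1,103.70; Okafor 16/54 × $5,960 = 1,765.93; Lindqvist 9/54 × $5,960 = 993.33.
After rounding ($5): Andrade $775; Marchetti $440; Haddad $885; Orozco $1,105; Okafor $1,765; Lindqvist $995. Sum = $5,965.
Difference $5,960 − $5,965 = −$5 applied to largest profit-interest units (Okafor): Okafor becomes $1,760.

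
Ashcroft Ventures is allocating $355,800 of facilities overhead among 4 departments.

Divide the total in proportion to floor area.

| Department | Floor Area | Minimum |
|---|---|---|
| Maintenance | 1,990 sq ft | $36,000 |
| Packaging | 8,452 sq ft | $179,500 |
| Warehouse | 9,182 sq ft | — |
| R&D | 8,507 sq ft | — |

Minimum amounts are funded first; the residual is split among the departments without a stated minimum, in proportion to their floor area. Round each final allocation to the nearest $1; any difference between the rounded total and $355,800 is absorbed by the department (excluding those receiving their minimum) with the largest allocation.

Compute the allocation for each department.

Maintenance: $36,000; Packaging: $179,500; Warehouse: $72,827; R&D: $67,473

Minimums first: Maintenance $36,000; Packaging $179,500. Remaining pool $140,300.
Remaining pool split over remaining floor area 17,689: Warehouse 72,826.88 → $72,827; R&D 67,473.12 → $67,473.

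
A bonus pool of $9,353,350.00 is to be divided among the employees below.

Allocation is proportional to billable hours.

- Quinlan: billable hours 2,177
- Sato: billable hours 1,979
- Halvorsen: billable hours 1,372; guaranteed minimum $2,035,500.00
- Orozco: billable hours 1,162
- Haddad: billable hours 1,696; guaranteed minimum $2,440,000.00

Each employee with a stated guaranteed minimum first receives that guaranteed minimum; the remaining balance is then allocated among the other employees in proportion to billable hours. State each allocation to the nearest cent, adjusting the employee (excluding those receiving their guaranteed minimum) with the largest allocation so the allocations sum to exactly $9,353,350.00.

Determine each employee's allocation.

Fund the minimums — Halvorsen $2,035,500.00; Haddad $2,440,000.00. Residual $4,877,850.00.
Residual split over remaining billable hours 5,318: Quinlan 1,996,818.2493 → $1,996,818.25; Sato 1,815,205.9327 → $1,815,205.93; Orozco 1,065,825.8180 → $1,065,825.82.

Quinlan: $1,996,818.25 | Sato: $1,815,205.93 | Halvorsen: $2,035,500.00 | Orozco: $1,065,825.82 | Haddad: $2,440,000.00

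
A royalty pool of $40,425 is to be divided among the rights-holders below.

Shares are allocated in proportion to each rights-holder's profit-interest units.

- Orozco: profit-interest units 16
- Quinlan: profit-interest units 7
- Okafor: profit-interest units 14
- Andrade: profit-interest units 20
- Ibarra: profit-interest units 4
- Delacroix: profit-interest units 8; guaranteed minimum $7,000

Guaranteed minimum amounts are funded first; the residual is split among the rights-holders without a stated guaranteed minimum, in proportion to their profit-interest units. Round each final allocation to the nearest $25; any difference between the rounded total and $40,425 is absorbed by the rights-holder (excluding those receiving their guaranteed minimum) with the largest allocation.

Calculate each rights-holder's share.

Minimums first: Delacroix $7,000. Balance $33,425.
Balance split over remaining profit-interest units 61: Orozco 8,767.21 → $8,775; Quinlan 3,835.66 → $3,825; Okafor 7,671.31 → $7,675; Andrade 10,959.02 → $10,950; Ibarra 2,191.80 → $2,200.

Orozco: $8,775 | Quinlan: $3,825 | Okafor: $7,675 | Andrade: $10,950 | Ibarra: $2,200 | Delacroix: $7,000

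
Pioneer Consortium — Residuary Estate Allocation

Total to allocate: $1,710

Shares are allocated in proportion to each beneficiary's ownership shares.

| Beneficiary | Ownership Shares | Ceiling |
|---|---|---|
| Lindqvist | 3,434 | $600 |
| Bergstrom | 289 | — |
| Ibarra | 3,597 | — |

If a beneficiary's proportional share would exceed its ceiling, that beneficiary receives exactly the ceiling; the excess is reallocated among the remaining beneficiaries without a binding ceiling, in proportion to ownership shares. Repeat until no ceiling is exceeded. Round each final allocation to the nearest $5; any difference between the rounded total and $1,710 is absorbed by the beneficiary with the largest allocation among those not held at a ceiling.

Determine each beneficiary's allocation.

Lindqvist: $600; Bergstrom: $85; Ibarra: $1,025

Sum of ownership shares: 7,320.
Pro-rata shares before constraints: Lindqvist 802.20; Bergstrom 67.51; Ibarra 840.28.
Capped: Lindqvist ($600); balance $1,110 reallocated over remaining ownership shares 3,886.
Remaining shares: Bergstrom 82.55 → $85; Ibarra 1,027.45 → $1,025.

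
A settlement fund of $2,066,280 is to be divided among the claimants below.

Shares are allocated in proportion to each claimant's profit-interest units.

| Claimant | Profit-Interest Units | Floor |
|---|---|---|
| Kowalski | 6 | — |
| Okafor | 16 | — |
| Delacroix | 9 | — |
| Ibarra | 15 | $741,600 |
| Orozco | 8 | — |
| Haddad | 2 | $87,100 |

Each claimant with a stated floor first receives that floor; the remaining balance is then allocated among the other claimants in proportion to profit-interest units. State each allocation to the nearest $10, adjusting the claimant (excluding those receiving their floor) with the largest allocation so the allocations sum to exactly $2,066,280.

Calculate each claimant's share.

Kowalski: $190,400 · Okafor: $507,720 · Delacroix: $285,600 · Ibarra: $741,600 · Orozco: $253,860 · Haddad: $87,100

Minimums first: Ibarra $741,600; Haddad $87,100. Remaining pool $1,237,580.
Remaining pool split over remaining profit-interest units 39: Kowalski 190,396.92 → $190,400; Okafor 507,725.13 → $507,730; Delacroix 285,595.38 → $285,600; Orozco 253,862.56 → $253,860.
Rounding difference −$10 applied to Okafor → $507,720.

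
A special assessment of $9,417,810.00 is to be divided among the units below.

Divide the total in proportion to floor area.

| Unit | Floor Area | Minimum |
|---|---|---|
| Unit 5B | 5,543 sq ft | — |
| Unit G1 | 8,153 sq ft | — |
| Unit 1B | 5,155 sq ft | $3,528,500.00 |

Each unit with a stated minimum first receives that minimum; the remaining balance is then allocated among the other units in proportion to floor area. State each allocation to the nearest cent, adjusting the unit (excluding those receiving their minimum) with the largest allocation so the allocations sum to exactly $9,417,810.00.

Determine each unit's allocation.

Unit 5B: $2,383,502.14; Unit G1: $3,505,807.86; Unit 1B: $3,528,500.00

Guaranteed amounts: Unit 1B $3,528,500.00. Remaining pool $5,889,310.00.
Remaining pool split over remaining floor area 13,696: Unit 5B 2,383,502.1415 → $2,383,502.14; Unit G1 3,505,807.8585 → $3,505,807.86.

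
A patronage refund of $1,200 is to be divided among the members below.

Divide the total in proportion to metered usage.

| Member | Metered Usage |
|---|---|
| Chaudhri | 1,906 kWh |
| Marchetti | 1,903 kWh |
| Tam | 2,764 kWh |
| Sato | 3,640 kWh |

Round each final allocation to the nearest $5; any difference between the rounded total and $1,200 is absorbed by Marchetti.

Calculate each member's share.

Chaudhri: $225; Marchetti: $220; Tam: $325; Sato: $430

Total metered usage = 10,213.
Proportional shares: Chaudhri 1,906/10,213 × $1,200 = 223.95; Marchetti 1,903/10,213 × $1,200 = 223.60; Tam 2,764/10,213 × $1,200 = 324.76; Sato 3,640/10,213 × $1,200 = 427.69.
After rounding ($5): Chaudhri $225; Marchetti $225; Tam $325; Sato $430. Sum = $1,205.
Difference $1,200 − $1,205 = −$5 applied to Marchetti: Marchetti becomes $220.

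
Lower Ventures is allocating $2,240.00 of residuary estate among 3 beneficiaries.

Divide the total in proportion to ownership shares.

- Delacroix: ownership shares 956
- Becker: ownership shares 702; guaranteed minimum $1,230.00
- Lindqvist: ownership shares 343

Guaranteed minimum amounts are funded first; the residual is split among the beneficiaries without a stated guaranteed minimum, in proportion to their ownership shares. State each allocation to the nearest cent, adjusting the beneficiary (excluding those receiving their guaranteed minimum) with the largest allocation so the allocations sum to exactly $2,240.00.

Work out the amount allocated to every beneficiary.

Guaranteed amounts: Becker $1,230.00. Balance $1,010.00.
Balance split over remaining ownership shares 1,299: Delacroix 743.3102 → $743.31; Lindqvist 266.6898 → $266.69.

Delacroix: $743.31; Becker: $1,230.00; Lindqvist: $266.69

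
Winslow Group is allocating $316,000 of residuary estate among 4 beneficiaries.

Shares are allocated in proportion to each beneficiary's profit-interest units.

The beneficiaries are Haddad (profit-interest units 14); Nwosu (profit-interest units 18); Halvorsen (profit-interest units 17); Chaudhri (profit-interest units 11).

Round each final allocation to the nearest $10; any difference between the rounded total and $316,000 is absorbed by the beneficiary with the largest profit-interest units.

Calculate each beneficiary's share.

Profit-interest units total: 14 + 18 + 17 + 11 = 60.
Pro-rata amounts: Haddad 73,733.33; Nwosu 94,800.00; Halvorsen 89,533.33; Chaudhri 57,933.33.
After rounding ($10): Haddad $73,730; Nwosu $94,800; Halvorsen $89,530; Chaudhri $57,930. Sum = $315,990.
Difference $316,000 − $315,990 = +$10 applied to largest profit-interest units (Nwosu): Nwosu becomes $94,810.

Haddad: $73,730; Nwosu: $94,810; Halvorsen: $89,530; Chaudhri: $57,930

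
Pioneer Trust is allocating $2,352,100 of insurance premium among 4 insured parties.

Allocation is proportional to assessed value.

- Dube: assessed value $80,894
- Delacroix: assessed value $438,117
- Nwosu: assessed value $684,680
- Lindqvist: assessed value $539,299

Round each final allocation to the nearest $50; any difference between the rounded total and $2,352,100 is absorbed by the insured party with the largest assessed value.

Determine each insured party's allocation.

Dube: $109,150; Delacroix: $591,200; Nwosu: $924,000; Lindqvist: $727,750

Assessed value total: 1,742,990.
Proportional shares: Dube 80,894/1,742,990 × $2,352,100 = 109,163.44; Delacroix 438,117/1,742,990 × $2,352,100 = 591,222.55; Nwosu 684,680/1,742,990 × $2,352,100 = 923,950.12; Lindqvist 539,299/1,742,990 × $2,352,100 = 727,763.89.
After rounding ($50): Dube $109,150; Delacroix $591,200; Nwosu $923,950; Lindqvist $727,750. Sum = $2,352,050.
Difference $2,352,100 − $2,352,050 = +$50 applied to largest assessed value (Nwosu): Nwosu becomes $924,000.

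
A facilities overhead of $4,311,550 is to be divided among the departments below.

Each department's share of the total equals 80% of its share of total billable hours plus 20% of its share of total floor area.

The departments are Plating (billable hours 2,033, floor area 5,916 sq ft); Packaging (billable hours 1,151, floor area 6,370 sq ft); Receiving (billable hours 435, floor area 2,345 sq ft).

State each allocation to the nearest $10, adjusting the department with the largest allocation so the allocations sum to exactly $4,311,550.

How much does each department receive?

Totals — billable hours 3,619, floor area 14,631.
Combined weights (80% billable hours + 20% floor area): Plating 0.5303; Packaging 0.3415; Receiving 0.1282.
Raw shares: Plating 2,286,308.47; Packaging 1,472,438.80; Receiving 552,802.73.
Rounded to nearest $10: Plating $2,286,310; Packaging $1,472,440; Receiving $552,800. Sum = $4,311,550.
Sum already equals the total — no adjustment.

Plating: $2,286,310; Packaging: $1,472,440; Receiving: $552,800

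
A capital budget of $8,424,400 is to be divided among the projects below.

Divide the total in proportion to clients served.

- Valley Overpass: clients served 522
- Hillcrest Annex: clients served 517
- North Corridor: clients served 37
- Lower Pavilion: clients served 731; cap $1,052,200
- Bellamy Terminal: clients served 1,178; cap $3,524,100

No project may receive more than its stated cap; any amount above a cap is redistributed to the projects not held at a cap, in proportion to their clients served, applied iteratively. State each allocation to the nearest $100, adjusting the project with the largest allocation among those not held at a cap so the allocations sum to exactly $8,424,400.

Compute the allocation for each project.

Valley Overpass: $1,866,900 · Hillcrest Annex: $1,848,900 · North Corridor: $132,300 · Lower Pavilion: $1,052,200 · Bellamy Terminal: $3,524,100

Clients served total: 2,985.
Unconstrained shares: Valley Overpass 1,473,211.66; Hillcrest Annex 1,459,100.44; North Corridor 104,423.05; Lower Pavilion 2,063,060.77; Bellamy Terminal 3,324,604.09.
Capped: Lower Pavilion ($1,052,200); residual $7,372,200 reallocated over remaining clients served 2,254.
Capped: Bellamy Terminal ($3,524,100); residual $3,848,100 reallocated over remaining clients served 1,076.
Redistributed shares: Valley Overpass 1,866,829.18 → $1,866,800; Hillcrest Annex 1,848,947.68 → $1,848,900; North Corridor 132,323.14 → $132,300.
Rounding difference +$100 applied to Valley Overpass → $1,866,900.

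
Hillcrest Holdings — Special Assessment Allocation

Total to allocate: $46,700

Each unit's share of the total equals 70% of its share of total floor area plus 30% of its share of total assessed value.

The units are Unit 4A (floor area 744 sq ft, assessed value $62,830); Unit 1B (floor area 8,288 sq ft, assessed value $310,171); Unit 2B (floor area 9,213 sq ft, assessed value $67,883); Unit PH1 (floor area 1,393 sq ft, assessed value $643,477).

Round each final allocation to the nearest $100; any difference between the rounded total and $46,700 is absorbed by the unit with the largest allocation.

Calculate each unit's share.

Floor area total 19,638; assessed value total 1,084,361.
Combined weights (70% floor area + 30% assessed value): Unit 4A 0.0439; Unit 1B 0.3812; Unit 2B 0.3472; Unit PH1 0.2277.
Raw shares: Unit 4A 2,050.25; Unit 1B 17,803.88; Unit 2B 16,213.29; Unit PH1 10,632.59.
Rounded to nearest $100: Unit 4A $2,100; Unit 1B $17,800; Unit 2B $16,200; Unit PH1 $10,600. Sum = $46,700.
Rounded total matches; no reconciliation needed.

Unit 4A: $2,100; Unit 1B: $17,800; Unit 2B: $16,200; Unit PH1: $10,600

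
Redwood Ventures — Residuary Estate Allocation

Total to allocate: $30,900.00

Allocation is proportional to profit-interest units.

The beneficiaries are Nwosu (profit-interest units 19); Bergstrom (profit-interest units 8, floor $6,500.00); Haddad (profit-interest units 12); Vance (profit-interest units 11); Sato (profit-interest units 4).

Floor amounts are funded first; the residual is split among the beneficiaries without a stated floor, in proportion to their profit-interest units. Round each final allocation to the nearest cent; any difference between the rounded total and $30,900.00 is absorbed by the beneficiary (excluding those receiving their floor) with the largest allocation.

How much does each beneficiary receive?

Nwosu: $10,078.26 · Bergstrom: $6,500.00 · Haddad: $6,365.22 · Vance: $5,834.78 · Sato: $2,121.74

Fund the minimums — Bergstrom $6,500.00. Residual $24,400.00.
Residual split over remaining profit-interest units 46: Nwosu 10,078.2609 → $10,078.26; Haddad 6,365.2174 → $6,365.22; Vance 5,834.7826 → $5,834.78; Sato 2,121.7391 → $2,121.74.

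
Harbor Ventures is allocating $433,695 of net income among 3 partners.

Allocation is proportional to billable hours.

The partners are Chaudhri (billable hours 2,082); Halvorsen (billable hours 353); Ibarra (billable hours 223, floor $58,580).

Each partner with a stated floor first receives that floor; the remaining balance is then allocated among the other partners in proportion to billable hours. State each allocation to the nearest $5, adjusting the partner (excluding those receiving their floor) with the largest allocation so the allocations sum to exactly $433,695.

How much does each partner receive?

Minimums first: Ibarra $58,580. Residual $375,115.
Residual split over remaining billable hours 2,435: Chaudhri 320,734.88 → $320,735; Halvorsen 54,380.12 → $54,380.

Chaudhri: $320,735 · Halvorsen: $54,380 · Ibarra: $58,580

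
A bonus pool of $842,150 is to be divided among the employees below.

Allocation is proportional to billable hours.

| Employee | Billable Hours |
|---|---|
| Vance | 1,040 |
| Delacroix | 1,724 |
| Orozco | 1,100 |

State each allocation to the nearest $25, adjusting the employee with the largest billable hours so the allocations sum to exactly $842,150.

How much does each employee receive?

Total billable hours = 1,040 + 1,724 + 1,100 = 3,864.
Pro-rata amounts: Vance 226,665.63; Delacroix 375,741.87; Orozco 239,742.49.
After rounding ($25): Vance $226,675; Delacroix $375,750; Orozco $239,750. Sum = $842,175.
Difference $842,150 − $842,175 = −$25 applied to largest billable hours (Delacroix): Delacroix becomes $375,725.

Vance: $226,675 | Delacroix: $375,725 | Orozco: $239,750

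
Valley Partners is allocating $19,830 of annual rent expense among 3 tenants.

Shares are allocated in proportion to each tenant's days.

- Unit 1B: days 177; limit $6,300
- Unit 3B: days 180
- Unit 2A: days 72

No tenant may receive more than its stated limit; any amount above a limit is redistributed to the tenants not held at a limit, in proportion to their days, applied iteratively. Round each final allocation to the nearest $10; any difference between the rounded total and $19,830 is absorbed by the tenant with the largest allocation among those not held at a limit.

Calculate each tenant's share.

Unit 1B: $6,300; Unit 3B: $9,660; Unit 2A: $3,870

Days total: 429.
Pro-rata shares before constraints: Unit 1B 8,181.61; Unit 3B 8,320.28; Unit 2A 3,328.11.
Cap binds for Unit 1B ($6,300); balance $13,530 reallocated over remaining days 252.
Remaining shares: Unit 3B 9,664.29 → $9,660; Unit 2A 3,865.71 → $3,870.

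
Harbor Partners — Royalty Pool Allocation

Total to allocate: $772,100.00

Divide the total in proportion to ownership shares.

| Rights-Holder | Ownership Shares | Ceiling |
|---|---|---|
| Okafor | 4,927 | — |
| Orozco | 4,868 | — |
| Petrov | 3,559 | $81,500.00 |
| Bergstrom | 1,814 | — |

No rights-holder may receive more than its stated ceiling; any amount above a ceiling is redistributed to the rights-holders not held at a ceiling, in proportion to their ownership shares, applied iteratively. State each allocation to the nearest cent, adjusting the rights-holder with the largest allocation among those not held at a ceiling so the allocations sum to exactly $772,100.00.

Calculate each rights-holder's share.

Okafor: $293,098.99; Orozco: $289,589.18; Petrov: $81,500.00; Bergstrom: $107,911.83

Combined ownership shares = 15,168.
Pro-rata shares before constraints: Okafor 250,800.1516; Orozco 247,796.8618; Petrov 181,164.5504; Bergstrom 92,338.4362.
Cap binds for Petrov ($81,500.00); remaining pool $690,600.00 reallocated over remaining ownership shares 11,609.
Redistributed shares: Okafor 293,098.9922 → $293,098.99; Orozco 289,589.1808 → $289,589.18; Bergstrom 107,911.8270 → $107,911.83.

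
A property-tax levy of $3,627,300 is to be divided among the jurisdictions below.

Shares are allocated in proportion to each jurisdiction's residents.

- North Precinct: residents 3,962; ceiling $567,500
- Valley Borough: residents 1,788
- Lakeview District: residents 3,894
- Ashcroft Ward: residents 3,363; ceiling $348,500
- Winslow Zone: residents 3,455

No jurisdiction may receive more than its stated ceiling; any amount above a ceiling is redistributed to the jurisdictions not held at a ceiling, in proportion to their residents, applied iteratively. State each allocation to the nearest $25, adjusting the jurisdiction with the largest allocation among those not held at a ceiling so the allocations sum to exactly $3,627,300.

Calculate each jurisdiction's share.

Sum of residents: 16,462.
Proportional shares (ignoring caps): North Precinct 873,002.22; Valley Borough 393,974.75; Lakeview District 858,018.84; Ashcroft Ward 741,016.27; Winslow Zone 761,287.91.
Capped: North Precinct ($567,500), Ashcroft Ward ($348,500); balance $2,711,300 reallocated over remaining residents 9,137.
Redistributed shares: Valley Borough 530,568.50 → $530,575; Lakeview District 1,155,499.86 → $1,155,500; Winslow Zone 1,025,231.64 → $1,025,225.

North Precinct: $567,500 | Valley Borough: $530,575 | Lakeview District: $1,155,500 | Ashcroft Ward: $348,500 | Winslow Zone: $1,025,225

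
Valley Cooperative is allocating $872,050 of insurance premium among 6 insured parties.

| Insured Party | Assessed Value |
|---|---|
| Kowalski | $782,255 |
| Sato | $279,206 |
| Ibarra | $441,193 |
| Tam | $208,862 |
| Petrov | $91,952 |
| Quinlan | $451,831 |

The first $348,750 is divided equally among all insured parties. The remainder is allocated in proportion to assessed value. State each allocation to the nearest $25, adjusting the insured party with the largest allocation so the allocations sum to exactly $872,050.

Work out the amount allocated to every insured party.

$348,750 shared equally gives $58,125 per insured party.
Remainder $523,300 by assessed value (total 2,255,299): Kowalski 181,507.66 → $181,500; Sato 64,784.54 → $64,775; Ibarra 102,370.59 → $102,375; Tam 48,462.53 → $48,475; Petrov 21,335.74 → $21,325; Quinlan 104,838.94 → $104,850.
Totals: Kowalski $58,125 + $181,500 = $239,625; Sato $58,125 + $64,775 = $122,900; Ibarra $58,125 + $102,375 = $160,500; Tam $58,125 + $48,475 = $106,600; Petrov $58,125 + $21,325 = $79,450; Quinlan $58,125 + $104,850 = $162,975.

Kowalski: $239,625 · Sato: $122,900 · Ibarra: $160,500 · Tam: $106,600 · Petrov: $79,450 · Quinlan: $162,975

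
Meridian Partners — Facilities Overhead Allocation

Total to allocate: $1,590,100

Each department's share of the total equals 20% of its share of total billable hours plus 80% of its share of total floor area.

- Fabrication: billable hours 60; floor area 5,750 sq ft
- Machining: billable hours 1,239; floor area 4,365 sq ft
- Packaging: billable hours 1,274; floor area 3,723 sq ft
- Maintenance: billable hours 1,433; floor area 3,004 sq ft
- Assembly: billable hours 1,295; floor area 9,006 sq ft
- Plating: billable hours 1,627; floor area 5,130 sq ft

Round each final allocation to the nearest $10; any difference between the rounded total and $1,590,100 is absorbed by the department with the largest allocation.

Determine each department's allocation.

Totals — billable hours 6,928, floor area 30,978.
Combined weights (20% billable hours + 80% floor area): Fabrication 0.1502; Machining 0.1485; Packaging 0.1329; Maintenance 0.1189; Assembly 0.2700; Plating 0.1794.
Pro-rata amounts: Fabrication 238,872.10; Machining 236,118.81; Packaging 211,362.36; Maintenance 189,136.03; Assembly 429,267.35; Plating 285,343.35.
Rounded to nearest $10: Fabrication $238,870; Machining $236,120; Packaging $211,360; Maintenance $189,140; Assembly $429,270; Plating $285,340. Sum = $1,590,100.
No rounding difference to absorb.

Fabrication: $238,870; Machining: $236,120; Packaging: $211,360; Maintenance: $189,140; Assembly: $429,270; Plating: $285,340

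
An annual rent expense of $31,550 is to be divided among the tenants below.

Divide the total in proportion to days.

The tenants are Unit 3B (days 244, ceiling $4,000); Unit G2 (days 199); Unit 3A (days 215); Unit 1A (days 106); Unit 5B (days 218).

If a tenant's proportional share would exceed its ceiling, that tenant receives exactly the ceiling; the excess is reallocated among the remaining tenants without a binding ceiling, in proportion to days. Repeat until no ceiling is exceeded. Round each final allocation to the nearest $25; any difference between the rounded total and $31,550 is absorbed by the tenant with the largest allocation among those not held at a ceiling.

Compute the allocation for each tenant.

Days total: 982.
Unconstrained shares: Unit 3B 7,839.31; Unit G2 6,393.53; Unit 3A 6,907.59; Unit 1A 3,405.60; Unit 5B 7,003.97.
Held at cap: Unit 3B ($4,000); remaining pool $27,550 reallocated over remaining days 738.
Remaining shares: Unit G2 7,428.79 → $7,425; Unit 3A 8,026.08 → $8,025; Unit 1A 3,957.05 → $3,950; Unit 5B 8,138.08 → $8,150.

Unit 3B: $4,000 · Unit G2: $7,425 · Unit 3A: $8,025 · Unit 1A: $3,950 · Unit 5B: $8,150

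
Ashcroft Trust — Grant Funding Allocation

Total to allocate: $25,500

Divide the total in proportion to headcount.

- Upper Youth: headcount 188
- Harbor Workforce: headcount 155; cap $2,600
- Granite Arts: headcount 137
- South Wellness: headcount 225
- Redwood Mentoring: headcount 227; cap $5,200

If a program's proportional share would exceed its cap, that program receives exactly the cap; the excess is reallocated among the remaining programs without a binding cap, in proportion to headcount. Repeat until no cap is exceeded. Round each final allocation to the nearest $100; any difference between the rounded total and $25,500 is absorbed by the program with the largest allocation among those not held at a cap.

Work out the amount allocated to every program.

Total headcount = 932.
Proportional shares (ignoring caps): Upper Youth 5,143.78; Harbor Workforce 4,240.88; Granite Arts 3,748.39; South Wellness 6,156.12; Redwood Mentoring 6,210.84.
Held at cap: Harbor Workforce ($2,600), Redwood Mentoring ($5,200); remaining pool $17,700 reallocated over remaining headcount 550.
Remaining shares: Upper Youth 6,050.18 → $6,100; Granite Arts 4,408.91 → $4,400; South Wellness 7,240.91 → $7,200.

Upper Youth: $6,100; Harbor Workforce: $2,600; Granite Arts: $4,400; South Wellness: $7,200; Redwood Mentoring: $5,200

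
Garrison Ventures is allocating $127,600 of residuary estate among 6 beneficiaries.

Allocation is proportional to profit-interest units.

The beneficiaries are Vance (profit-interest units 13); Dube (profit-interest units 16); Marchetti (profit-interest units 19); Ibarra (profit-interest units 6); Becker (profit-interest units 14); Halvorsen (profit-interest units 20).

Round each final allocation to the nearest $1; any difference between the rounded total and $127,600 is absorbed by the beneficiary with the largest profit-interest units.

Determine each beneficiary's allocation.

Vance: $18,850 | Dube: $23,200 | Marchetti: $27,550 | Ibarra: $8,700 | Becker: $20,300 | Halvorsen: $29,000

Sum of profit-interest units: 13 + 16 + 19 + 6 + 14 + 20 = 88.
Pro-rata amounts: Vance 18,850.00; Dube 23,200.00; Marchetti 27,550.00; Ibarra 8,700.00; Becker 20,300.00; Halvorsen 29,000.00.
After rounding ($1): Vance $18,850; Dube $23,200; Marchetti $27,550; Ibarra $8,700; Becker $20,300; Halvorsen $29,000. Sum = $127,600.
Sum already equals the total — no adjustment.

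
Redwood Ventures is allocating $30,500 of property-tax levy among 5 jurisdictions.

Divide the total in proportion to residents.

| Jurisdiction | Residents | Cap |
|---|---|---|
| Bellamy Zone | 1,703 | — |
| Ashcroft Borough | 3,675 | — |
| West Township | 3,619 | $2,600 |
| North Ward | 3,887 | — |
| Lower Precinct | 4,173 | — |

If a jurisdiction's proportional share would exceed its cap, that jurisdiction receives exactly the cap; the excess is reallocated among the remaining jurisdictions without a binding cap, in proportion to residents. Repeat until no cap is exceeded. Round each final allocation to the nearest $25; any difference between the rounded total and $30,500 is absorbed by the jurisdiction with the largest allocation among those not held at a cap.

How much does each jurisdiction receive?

Combined residents = 17,057.
Unconstrained shares: Bellamy Zone 3,045.17; Ashcroft Borough 6,571.35; West Township 6,471.21; North Ward 6,950.43; Lower Precinct 7,461.83.
Held at cap: West Township ($2,600); balance $27,900 reallocated over remaining residents 13,438.
Remaining shares: Bellamy Zone 3,535.77 → $3,525; Ashcroft Borough 7,630.04 → $7,625; North Ward 8,070.20 → $8,075; Lower Precinct 8,663.99 → $8,675.

Bellamy Zone: $3,525; Ashcroft Borough: $7,625; West Township: $2,600; North Ward: $8,075; Lower Precinct: $8,675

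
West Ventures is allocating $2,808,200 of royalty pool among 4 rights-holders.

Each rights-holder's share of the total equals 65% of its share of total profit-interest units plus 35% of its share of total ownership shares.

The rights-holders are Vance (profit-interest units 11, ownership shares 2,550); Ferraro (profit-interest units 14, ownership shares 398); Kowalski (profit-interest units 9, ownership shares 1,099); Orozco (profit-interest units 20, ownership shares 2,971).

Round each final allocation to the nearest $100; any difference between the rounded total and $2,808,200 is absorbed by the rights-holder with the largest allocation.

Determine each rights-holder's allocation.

Totals — profit-interest units 54, ownership shares 7,018.
Composite weights (65% profit-interest units + 35% ownership shares): Vance 0.2596; Ferraro 0.1884; Kowalski 0.1631; Orozco 0.3889.
Pro-rata amounts: Vance 728,953.65; Ferraro 528,973.55; Kowalski 458,136.48; Orozco 1,092,136.32.
Rounded to nearest $100: Vance $729,000; Ferraro $529,000; Kowalski $458,100; Orozco $1,092,100. Sum = $2,808,200.
Sum already equals the total — no adjustment.

Vance: $729,000; Ferraro: $529,000; Kowalski: $458,100; Orozco: $1,092,100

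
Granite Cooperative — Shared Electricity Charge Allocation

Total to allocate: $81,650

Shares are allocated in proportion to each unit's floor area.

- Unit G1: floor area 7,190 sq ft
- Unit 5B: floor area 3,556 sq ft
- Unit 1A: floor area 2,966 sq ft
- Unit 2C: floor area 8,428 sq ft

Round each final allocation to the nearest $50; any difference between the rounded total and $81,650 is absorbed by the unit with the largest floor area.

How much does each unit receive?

Sum of floor area: 7,190 + 3,556 + 2,966 + 8,428 = 22,140.
Unrounded shares: Unit G1 26,515.97; Unit 5B 13,114.16; Unit 1A 10,938.30; Unit 2C 31,081.58.
After rounding ($50): Unit G1 $26,500; Unit 5B $13,100; Unit 1A $10,950; Unit 2C $31,100. Sum = $81,650.
Rounded total matches; no reconciliation needed.

Unit G1: $26,500 | Unit 5B: $13,100 | Unit 1A: $10,950 | Unit 2C: $31,100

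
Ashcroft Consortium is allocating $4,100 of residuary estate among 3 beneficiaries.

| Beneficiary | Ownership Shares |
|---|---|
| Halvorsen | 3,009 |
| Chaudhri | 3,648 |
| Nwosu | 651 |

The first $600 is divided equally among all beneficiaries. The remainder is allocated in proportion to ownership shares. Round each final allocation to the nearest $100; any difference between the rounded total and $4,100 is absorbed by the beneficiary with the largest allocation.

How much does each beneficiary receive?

$600 shared equally gives $200 per beneficiary.
Remainder $3,500 by ownership shares (total 7,308): Halvorsen 1,441.09 → $1,400; Chaudhri 1,747.13 → $1,700; Nwosu 311.78 → $300.
Rounding difference +$100 on remainder applied to Chaudhri.
Totals: Halvorsen $200 + $1,400 = $1,600; Chaudhri $200 + $1,800 = $2,000; Nwosu $200 + $300 = $500.

Halvorsen: $1,600 | Chaudhri: $2,000 | Nwosu: $500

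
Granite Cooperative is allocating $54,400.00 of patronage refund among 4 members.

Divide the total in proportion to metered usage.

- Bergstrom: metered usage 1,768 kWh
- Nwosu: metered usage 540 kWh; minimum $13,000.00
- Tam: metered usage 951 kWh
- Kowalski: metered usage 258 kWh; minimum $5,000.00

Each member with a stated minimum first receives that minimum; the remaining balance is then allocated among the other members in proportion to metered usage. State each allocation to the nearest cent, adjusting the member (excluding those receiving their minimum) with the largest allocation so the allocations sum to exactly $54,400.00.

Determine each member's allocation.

Bergstrom: $23,668.70 | Nwosu: $13,000.00 | Tam: $12,731.30 | Kowalski: $5,000.00

Guaranteed amounts: Nwosu $13,000.00; Kowalski $5,000.00. Balance $36,400.00.
Balance split over remaining metered usage 2,719: Bergstrom 23,668.7017 → $23,668.70; Tam 12,731.2983 → $12,731.30.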